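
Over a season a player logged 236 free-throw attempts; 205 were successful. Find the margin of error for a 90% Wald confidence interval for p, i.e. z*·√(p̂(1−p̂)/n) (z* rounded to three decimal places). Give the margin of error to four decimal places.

p̂ = 205/236 = 0.86864.
SE = √(p̂(1−p̂)/n) = √(0.114102/236) = 0.021988.
For 90% confidence, z* = 1.645.
ME = 1.645·0.021988 = 0.0362.

ME = 0.0362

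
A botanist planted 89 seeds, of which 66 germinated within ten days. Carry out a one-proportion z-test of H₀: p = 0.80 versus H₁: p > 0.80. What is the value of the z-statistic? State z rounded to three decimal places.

z = -1.378

p̂ = 66/89 = 0.74157.
Under H₀, SE = √(p₀(1−p₀)/n) = √(0.80·0.20/89) = √0.001797753 = 0.042400.
z = (p̂ − p₀)/SE = (0.74157 − 0.80)/0.042400 = -1.378.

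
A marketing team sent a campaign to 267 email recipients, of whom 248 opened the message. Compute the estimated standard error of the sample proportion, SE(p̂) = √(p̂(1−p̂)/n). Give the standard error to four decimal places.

p̂ = 248/267 = 0.92884.
p̂(1−p̂) = 0.92884·0.07116 = 0.066096.
Dividing by n and taking the root: √0.000247551 = 0.0157.

SE = 0.0157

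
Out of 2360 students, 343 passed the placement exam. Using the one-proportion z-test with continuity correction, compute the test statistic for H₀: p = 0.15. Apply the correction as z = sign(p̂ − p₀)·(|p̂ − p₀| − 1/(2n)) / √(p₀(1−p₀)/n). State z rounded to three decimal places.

With x = 343 successes in n = 2360, p̂ = 0.14534. p̂ − p₀ = -0.004661.
1/(2n) = 0.000212.
Corrected numerator: |-0.004661| − 0.000212 = 0.004449.
SE₀ = √(0.15·0.85/2360) = 0.007350.
z = (−)0.004449/0.007350 = -0.605.

z = -0.605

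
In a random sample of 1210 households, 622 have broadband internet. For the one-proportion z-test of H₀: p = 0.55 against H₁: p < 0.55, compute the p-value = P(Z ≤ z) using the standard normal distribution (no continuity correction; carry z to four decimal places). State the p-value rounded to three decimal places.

p̂ = 622/1210 = 0.51405.
Under H₀, SE = √(p₀(1−p₀)/n) = √(0.55·0.45/1210) = √0.000204545 = 0.014302.
z = (p̂ − p₀)/SE = (622/1210 − 0.55)/0.014302 ≈ -2.5137.
From the standard normal, P(Z ≤ z) = 0.006.

p-value = 0.006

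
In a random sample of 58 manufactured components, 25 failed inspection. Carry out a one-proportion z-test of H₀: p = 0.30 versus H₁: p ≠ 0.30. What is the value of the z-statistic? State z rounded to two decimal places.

z = 2.18

The sample proportion is 25/58 = 0.43103.
Under H₀, SE = √(p₀(1−p₀)/n) = √(0.30·0.70/58) = √0.003620690 = 0.060172.
z = (0.43103 − 0.30)/0.060172 = 0.13103/0.060172 = 2.18.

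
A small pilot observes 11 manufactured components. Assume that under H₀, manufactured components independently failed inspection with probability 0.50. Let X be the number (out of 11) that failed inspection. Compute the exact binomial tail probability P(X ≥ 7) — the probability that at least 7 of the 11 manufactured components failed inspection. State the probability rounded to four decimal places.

P = 0.2744

X ~ Binomial(n=11, p=0.50).
P(X ≥ 7) = Σ_{j=7}^{11} C(11,j)·0.50^j·0.50^{11−j}.
= 0.161133 + 0.080566 + 0.026855 + 0.005371 + 0.000488 = 0.2744.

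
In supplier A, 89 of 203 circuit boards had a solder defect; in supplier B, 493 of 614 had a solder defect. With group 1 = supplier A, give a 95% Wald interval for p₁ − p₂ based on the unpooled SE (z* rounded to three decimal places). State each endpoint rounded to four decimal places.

p̂₁ = 0.43842, p̂₂ = 0.80293, so the observed difference is -0.36451.
SE = √(0.001212849 + 0.000257708) = √0.001470557 = 0.038348.
For 95% confidence, z* = 1.960. Margin of error = 0.07516.
CI: -0.36451 ± 0.07516 = (-0.4397, -0.2893).

(-0.4397, -0.2893)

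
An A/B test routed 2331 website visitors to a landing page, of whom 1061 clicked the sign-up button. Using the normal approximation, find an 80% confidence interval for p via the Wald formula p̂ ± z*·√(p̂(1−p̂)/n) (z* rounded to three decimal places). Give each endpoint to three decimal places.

(0.442, 0.468)

Sample proportion p̂ = 1061/2331 = 0.45517.
SE(p̂) = √(0.45517·0.54483/2331) = 0.010314.
The 80% critical value is z* = 1.282.
Margin of error: 1.282 × 0.010314 = 0.01322.
So the interval runs from 0.442 to 0.468.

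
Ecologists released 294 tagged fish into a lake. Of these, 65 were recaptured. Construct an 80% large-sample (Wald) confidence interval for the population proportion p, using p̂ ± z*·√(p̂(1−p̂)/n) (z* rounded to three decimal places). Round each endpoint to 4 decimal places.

(0.1901, 0.2521)

The sample proportion is 65/294 = 0.22109.
SE(p̂) = √(0.22109·0.77891/294) = 0.024202.
z* = 1.282 at the 80% level.
Margin of error: 1.282 × 0.024202 = 0.03103.
Interval: 0.22109 ± 0.03103 → (0.1901, 0.2521).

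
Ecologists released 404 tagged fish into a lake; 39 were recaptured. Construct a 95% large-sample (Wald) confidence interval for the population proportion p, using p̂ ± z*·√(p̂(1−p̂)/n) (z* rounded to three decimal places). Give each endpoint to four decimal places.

(0.0677, 0.1253)

The sample proportion is 39/404 = 0.09653.
Standard error of p̂: √(0.087216/404) = √0.000215880 = 0.014693.
For 95% confidence, z* = 1.960.
Margin = 1.960·0.014693 = 0.02880.
So the interval runs from 0.0677 to 0.1253.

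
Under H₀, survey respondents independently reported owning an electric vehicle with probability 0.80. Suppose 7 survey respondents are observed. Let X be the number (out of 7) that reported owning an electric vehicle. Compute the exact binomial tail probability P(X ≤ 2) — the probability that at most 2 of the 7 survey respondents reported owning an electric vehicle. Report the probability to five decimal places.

X is binomial with n = 7 and p = 0.80.
P(X ≤ 2) = C(7,0)·0.80^0·0.20^7 + C(7,1)·0.80^1·0.20^6 + C(7,2)·0.80^2·0.20^5.
= 0.000013 + 0.000358 + 0.004301 = 0.00467.

P = 0.00467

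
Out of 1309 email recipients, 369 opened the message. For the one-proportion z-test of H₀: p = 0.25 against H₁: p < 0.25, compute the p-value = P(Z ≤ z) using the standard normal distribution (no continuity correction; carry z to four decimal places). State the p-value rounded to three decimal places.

p̂ = 369/1309 = 0.28189.
Under H₀, SE = √(p₀(1−p₀)/n) = √(0.25·0.75/1309) = √0.000143239 = 0.011968.
z = (p̂ − p₀)/SE = (369/1309 − 0.25)/0.011968 ≈ 2.6649.
p-value = P(Z ≤ z) with z = 2.6649 → 0.996.

p-value = 0.996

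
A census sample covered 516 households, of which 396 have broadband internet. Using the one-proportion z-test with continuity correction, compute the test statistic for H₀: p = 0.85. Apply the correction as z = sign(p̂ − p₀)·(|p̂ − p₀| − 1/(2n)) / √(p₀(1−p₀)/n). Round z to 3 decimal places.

p̂ = 396/516 = 0.76744. p̂ − p₀ = -0.082558.
Continuity correction 1/(2n) = 1/1032 = 0.000969.
Corrected numerator: |-0.082558| − 0.000969 = 0.081589.
Under H₀, SE = √(p₀(1−p₀)/n) = √(0.85·0.15/516) = √0.000247093 = 0.015719.
z = −0.081589/0.015719 = -5.190.

z = -5.190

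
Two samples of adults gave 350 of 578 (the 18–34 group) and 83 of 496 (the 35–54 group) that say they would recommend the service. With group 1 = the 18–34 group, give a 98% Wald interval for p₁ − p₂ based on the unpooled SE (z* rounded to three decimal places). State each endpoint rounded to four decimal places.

p̂₁ = 350/578 = 0.60554, p̂₂ = 83/496 = 0.16734; p̂₁ − p̂₂ = 0.43820.
SE = √(0.000413256 + 0.000280920) = √0.000694176 = 0.026347.
The 98% critical value is z* = 2.326. Margin = 2.326·0.026347 = 0.06128.
CI: 0.43820 ± 0.06128 = (0.3769, 0.4995).

(0.3769, 0.4995)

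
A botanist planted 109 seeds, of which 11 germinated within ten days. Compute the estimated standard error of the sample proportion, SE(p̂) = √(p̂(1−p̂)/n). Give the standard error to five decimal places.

The sample proportion is 11/109 = 0.10092.
p̂(1−p̂) = 0.090735.
SE = √(0.090735/109) = 0.02885.

SE = 0.02885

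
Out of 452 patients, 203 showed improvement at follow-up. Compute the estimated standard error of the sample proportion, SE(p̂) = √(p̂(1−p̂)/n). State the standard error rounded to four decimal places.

SE = 0.0234

With x = 203 successes in n = 452, p̂ = 0.44912.
p̂(1−p̂) = 0.247411.
SE = √(0.247411/452) = 0.0234.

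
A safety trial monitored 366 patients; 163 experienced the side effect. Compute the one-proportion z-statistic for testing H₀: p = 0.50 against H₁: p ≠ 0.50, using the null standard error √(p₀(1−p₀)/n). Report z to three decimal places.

p̂ = 163/366 = 0.44536.
SE₀ = √(0.50·0.50/366) = 0.026135.
z = (p̂ − p₀)/SE = (0.44536 − 0.50)/0.026135 = -2.091.

z = -2.091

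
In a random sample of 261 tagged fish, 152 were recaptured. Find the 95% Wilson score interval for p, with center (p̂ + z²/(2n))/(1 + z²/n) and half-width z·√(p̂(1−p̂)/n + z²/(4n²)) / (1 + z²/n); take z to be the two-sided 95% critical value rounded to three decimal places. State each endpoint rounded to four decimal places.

(0.5218, 0.6406)

p̂ = 152/261 = 0.58238; z = 1.960, so z² = 3.841600.
Denominator 1 + z²/n = 1 + 3.841600/261 = 1.014719.
Adjusted center: (0.58238 + z²/(2n))/1.014719 = 0.58118.
Radicand: p̂(1−p̂)/n + z²/(4n²) = 0.000931855 + 0.000014098 = 0.000945953.
Half-width = z·√(radicand)/denom = 1.960·0.030756/1.014719 = 0.05941.
So the interval runs from 0.5218 to 0.6406.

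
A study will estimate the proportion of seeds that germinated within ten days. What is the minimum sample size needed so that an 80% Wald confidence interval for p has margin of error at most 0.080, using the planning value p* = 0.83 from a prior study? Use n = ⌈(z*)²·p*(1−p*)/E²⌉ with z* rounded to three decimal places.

z* = 1.282 at the 80% level.
p*(1−p*) = 0.1411.
Required n before rounding: 1.643524 × 0.1411 / 0.080² = 36.235.
Rounding up, n = 37.

n = 37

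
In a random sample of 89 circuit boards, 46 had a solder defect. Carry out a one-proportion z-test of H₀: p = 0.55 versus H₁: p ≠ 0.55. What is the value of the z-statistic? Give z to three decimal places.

Sample proportion p̂ = 46/89 = 0.51685.
Under H₀, SE = √(p₀(1−p₀)/n) = √(0.55·0.45/89) = √0.002780899 = 0.052734.
z = (p̂ − p₀)/SE = (0.51685 − 0.55)/0.052734 = -0.629.

z = -0.629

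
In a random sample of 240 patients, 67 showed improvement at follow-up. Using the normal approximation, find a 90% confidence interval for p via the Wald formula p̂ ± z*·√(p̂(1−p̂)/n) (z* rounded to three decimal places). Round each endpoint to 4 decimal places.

Sample proportion p̂ = 67/240 = 0.27917.
SE = √(p̂(1−p̂)/n) = √(0.201233/240) = 0.028956.
z* = 1.645 at the 90% level.
Margin of error: 1.645 × 0.028956 = 0.04763.
So the interval runs from 0.2315 to 0.3268.

(0.2315, 0.3268)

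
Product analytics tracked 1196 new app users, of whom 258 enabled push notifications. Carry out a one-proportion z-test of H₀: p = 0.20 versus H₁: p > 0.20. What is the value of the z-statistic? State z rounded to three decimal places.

z = 1.359

p̂ = 258/1196 = 0.21572.
Under H₀, SE = √(p₀(1−p₀)/n) = √(0.20·0.80/1196) = √0.000133779 = 0.011566.
Test statistic: z = 0.01572/0.011566 = 1.359.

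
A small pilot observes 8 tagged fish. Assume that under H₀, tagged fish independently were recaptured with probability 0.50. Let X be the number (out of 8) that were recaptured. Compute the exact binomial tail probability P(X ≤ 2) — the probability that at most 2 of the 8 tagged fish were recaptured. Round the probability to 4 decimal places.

X ~ Binomial(n=8, p=0.50).
P(X ≤ 2) = C(8,0)·0.50^0·0.50^8 + C(8,1)·0.50^1·0.50^7 + C(8,2)·0.50^2·0.50^6.
= 0.003906 + 0.031250 + 0.109375 = 0.1445.

P = 0.1445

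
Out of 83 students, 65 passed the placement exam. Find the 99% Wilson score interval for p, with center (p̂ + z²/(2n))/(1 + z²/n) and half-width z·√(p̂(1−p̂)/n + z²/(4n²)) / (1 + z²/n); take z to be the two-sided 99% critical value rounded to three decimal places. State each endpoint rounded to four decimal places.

(0.6481, 0.8762)

Here p̂ = 65/83 = 0.78313 and z = 2.576 (z² = 6.635776).
1 + z²/n = 1.079949.
Center = (0.78313 + 0.039975)/1.079949 = 0.76217.
Radicand: p̂(1−p̂)/n + z²/(4n²) = 0.002046217 + 0.000240811 = 0.002287028.
Half-width = z·√(radicand)/denom = 2.576·0.047823/1.079949 = 0.11407.
CI: 0.76217 ± 0.11407 = (0.6481, 0.8762).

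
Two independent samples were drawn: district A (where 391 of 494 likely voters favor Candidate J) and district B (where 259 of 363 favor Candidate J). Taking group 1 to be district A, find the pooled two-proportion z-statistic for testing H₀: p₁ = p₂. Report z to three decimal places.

p̂₁ = 391/494 = 0.79150, p̂₂ = 259/363 = 0.71350.
Pooled p̂ = (391+259)/(494+363) = 650/857 = 0.75846.
Pooled SE = √[0.1831986·0.00477911] ≈ 0.029589.
z = 0.07800/0.029589 = 2.636.

z = 2.636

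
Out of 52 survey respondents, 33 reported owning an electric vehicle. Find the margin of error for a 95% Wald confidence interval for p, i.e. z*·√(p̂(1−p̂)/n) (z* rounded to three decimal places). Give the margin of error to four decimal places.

p̂ = 33/52 = 0.63462.
SE = √(p̂(1−p̂)/n) = √(0.231879/52) = 0.066777.
For 95% confidence, z* = 1.960.
Margin of error = z*·SE = 1.960 × 0.066777 = 0.1309.

ME = 0.1309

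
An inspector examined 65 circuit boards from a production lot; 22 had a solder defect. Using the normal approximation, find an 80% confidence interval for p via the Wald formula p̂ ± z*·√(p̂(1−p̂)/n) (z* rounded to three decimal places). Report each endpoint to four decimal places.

(0.2632, 0.4137)

The sample proportion is 22/65 = 0.33846.
Standard error of p̂: √(0.223905/65) = √0.003444697 = 0.058692.
The 80% critical value is z* = 1.282.
Margin of error: 1.282 × 0.058692 = 0.07524.
Interval: 0.33846 ± 0.07524 → (0.2632, 0.4137).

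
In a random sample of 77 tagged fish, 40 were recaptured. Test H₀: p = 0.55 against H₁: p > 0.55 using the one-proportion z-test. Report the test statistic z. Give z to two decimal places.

Sample proportion p̂ = 40/77 = 0.51948.
SE₀ = √(0.55·0.45/77) = 0.056695.
Test statistic: z = -0.03052/0.056695 = -0.54.

z = -0.54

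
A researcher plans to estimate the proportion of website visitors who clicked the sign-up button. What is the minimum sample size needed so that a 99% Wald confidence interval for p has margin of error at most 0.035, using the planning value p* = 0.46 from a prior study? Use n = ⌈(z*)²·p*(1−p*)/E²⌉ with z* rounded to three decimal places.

n = 1346

z* = 2.576 at the 99% level.
p*(1−p*) = 0.46·0.54 = 0.2484.
Required n before rounding: 6.635776 × 0.2484 / 0.035² = 1345.573.
Rounding up, n = 1346.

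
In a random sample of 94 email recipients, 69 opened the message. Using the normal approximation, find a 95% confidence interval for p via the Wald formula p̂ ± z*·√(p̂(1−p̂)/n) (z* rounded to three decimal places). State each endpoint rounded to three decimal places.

(0.645, 0.823)

With x = 69 successes in n = 94, p̂ = 0.73404.
SE = √(p̂(1−p̂)/n) = √(0.195224/94) = 0.045572.
For 95% confidence, z* = 1.960.
Margin = 1.960·0.045572 = 0.08932.
So the interval runs from 0.645 to 0.823.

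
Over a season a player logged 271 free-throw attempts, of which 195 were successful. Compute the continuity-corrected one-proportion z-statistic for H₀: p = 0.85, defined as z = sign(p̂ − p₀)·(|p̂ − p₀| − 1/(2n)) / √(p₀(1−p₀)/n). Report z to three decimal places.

p̂ = 195/271 = 0.71956. p̂ − p₀ = -0.130443.
Continuity correction 1/(2n) = 1/542 = 0.001845.
Corrected numerator: |-0.130443| − 0.001845 = 0.128598.
Null standard error: √(0.85·0.15/271) = √0.000470480 = 0.021691.
z = −0.128598/0.021691 = -5.929.

z = -5.929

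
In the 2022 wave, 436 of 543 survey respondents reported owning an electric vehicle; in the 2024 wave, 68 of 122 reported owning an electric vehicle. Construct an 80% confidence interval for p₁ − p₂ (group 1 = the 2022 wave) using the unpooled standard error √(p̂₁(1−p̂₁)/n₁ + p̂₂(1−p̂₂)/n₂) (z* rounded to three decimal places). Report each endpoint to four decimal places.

(0.1839, 0.3072)

p̂₁ = 436/543 = 0.80295, p̂₂ = 68/122 = 0.55738; p̂₁ − p̂₂ = 0.24557.
SE = √(0.000291387 + 0.002022196) = √0.002313583 = 0.048100.
For 80% confidence, z* = 1.282. Margin = 1.282·0.048100 = 0.06166.
Interval: 0.24557 ± 0.06166 → (0.1839, 0.3072).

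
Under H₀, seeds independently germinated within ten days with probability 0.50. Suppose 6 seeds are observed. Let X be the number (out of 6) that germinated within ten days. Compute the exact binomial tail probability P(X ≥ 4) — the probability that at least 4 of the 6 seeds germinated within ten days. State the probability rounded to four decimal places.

X ~ Binomial(n=6, p=0.50).
P(X ≥ 4) = C(6,4)·0.50^4·0.50^2 + C(6,5)·0.50^5·0.50^1 + C(6,6)·0.50^6·0.50^0.
= 0.234375 + 0.093750 + 0.015625 = 0.3438.

P = 0.3438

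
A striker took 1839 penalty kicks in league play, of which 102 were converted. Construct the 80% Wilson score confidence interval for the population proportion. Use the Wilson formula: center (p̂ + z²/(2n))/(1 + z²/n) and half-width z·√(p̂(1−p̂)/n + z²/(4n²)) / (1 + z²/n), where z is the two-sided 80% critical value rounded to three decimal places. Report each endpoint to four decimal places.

(0.0490, 0.0627)

Here p̂ = 102/1839 = 0.05546 and z = 1.282 (z² = 1.643524).
Denominator 1 + z²/n = 1 + 1.643524/1839 = 1.000894.
Center = (0.05546 + 0.000447)/1.000894 = 0.05586.
Radicand: p̂(1−p̂)/n + z²/(4n²) = 0.000028488 + 0.000000121 = 0.000028609.
Half-width = z·√(radicand)/denom = 1.282·0.005349/1.000894 = 0.00685.
Interval: 0.05586 ± 0.00685 → (0.0490, 0.0627).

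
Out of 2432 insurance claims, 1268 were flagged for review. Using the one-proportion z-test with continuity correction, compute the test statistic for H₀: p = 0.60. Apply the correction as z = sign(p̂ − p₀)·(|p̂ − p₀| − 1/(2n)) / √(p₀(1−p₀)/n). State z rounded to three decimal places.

z = -7.893

Sample proportion p̂ = 1268/2432 = 0.52138. p̂ − p₀ = -0.078618.
1/(2n) = 0.000206.
Corrected numerator: |-0.078618| − 0.000206 = 0.078412.
Under H₀, SE = √(p₀(1−p₀)/n) = √(0.60·0.40/2432) = √0.000098684 = 0.009934.
z = −0.078412/0.009934 = -7.893.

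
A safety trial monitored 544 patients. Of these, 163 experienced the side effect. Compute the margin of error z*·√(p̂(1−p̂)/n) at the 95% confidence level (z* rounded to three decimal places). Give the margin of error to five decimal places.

ME = 0.03850

The sample proportion is 163/544 = 0.29963.
Standard error of p̂: √(0.209853/544) = √0.000385759 = 0.019641.
For 95% confidence, z* = 1.960.
ME = 1.960·0.019641 = 0.03850.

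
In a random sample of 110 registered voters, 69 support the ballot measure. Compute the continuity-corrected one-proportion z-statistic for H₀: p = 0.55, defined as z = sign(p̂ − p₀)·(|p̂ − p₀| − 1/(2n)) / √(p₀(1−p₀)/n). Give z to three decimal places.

Sample proportion p̂ = 69/110 = 0.62727. p̂ − p₀ = 0.077273.
Continuity correction 1/(2n) = 1/220 = 0.004545.
Corrected numerator: |0.077273| − 0.004545 = 0.072728.
SE₀ = √(0.55·0.45/110) = 0.047434.
z = +0.072728/0.047434 = 1.533.

z = 1.533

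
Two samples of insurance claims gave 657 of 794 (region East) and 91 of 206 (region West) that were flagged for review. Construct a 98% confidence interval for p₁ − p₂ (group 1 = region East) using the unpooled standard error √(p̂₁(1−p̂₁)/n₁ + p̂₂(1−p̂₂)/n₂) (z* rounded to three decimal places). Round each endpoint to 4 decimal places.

p̂₁ = 657/794 = 0.82746, p̂₂ = 91/206 = 0.44175; p̂₁ − p̂₂ = 0.38571.
Unpooled SE = √(p̂₁(1−p̂₁)/n₁ + p̂₂(1−p̂₂)/n₂) = √(0.000179814 + 0.001197120) = 0.037107.
The 98% critical value is z* = 2.326. Margin of error = 0.08631.
So the interval runs from 0.2994 to 0.4720.

(0.2994, 0.4720)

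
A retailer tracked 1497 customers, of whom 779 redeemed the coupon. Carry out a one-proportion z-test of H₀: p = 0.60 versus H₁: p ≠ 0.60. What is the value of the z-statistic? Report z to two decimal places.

z = -6.29

Sample proportion p̂ = 779/1497 = 0.52037.
SE₀ = √(0.60·0.40/1497) = 0.012662.
z = (p̂ − p₀)/SE = (0.52037 − 0.60)/0.012662 = -6.29.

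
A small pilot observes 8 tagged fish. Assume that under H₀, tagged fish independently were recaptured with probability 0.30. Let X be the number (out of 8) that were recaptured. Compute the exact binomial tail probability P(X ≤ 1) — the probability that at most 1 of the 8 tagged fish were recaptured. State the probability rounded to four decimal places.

P = 0.2553

X is binomial with n = 8 and p = 0.30.
P(X ≤ 1) = C(8,0)·0.30^0·0.70^8 + C(8,1)·0.30^1·0.70^7.
= 0.057648 + 0.197650 = 0.2553.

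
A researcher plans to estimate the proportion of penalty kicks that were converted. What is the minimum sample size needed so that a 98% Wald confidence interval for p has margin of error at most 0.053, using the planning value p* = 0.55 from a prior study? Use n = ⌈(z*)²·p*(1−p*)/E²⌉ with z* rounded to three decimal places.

For 98% confidence, z* = 2.326.
p*(1−p*) = 0.55·0.45 = 0.2475.
Required n before rounding: 5.410276 × 0.2475 / 0.053² = 476.698.
Rounding up, n = 477.

n = 477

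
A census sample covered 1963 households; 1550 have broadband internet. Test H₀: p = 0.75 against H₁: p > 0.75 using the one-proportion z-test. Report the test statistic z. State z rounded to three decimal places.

Sample proportion p̂ = 1550/1963 = 0.78961.
Under H₀, SE = √(p₀(1−p₀)/n) = √(0.75·0.25/1963) = √0.000095517 = 0.009773.
z = (0.78961 − 0.75)/0.009773 = 0.03961/0.009773 = 4.053.

z = 4.053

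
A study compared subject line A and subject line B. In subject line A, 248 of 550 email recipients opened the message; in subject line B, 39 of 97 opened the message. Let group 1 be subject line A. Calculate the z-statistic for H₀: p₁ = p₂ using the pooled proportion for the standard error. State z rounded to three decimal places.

z = 0.893

Sample proportions: p̂₁ = 248/550 = 0.45091 and p̂₂ = 39/97 = 0.40206.
Pooled p̂ = (248+39)/(550+97) = 287/647 = 0.44359.
Pooled SE = √[0.2468174·0.01212746] ≈ 0.054711.
z = (p̂₁ − p̂₂)/SE = (0.45091 − 0.40206)/0.054711 = 0.04885/0.054711 = 0.893.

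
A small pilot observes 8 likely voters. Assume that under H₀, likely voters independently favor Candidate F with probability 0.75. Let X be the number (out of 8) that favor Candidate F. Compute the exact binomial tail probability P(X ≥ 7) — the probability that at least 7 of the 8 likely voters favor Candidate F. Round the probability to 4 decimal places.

X ~ Binomial(n=8, p=0.75).
P(X ≥ 7) = C(8,7)·0.75^7·0.25^1 + C(8,8)·0.75^8·0.25^0.
= 0.266968 + 0.100113 = 0.3671.

P = 0.3671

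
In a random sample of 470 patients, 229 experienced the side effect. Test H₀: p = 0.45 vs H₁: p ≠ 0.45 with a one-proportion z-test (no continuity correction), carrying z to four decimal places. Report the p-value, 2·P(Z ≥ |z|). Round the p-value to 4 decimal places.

p-value = 0.1047

With x = 229 successes in n = 470, p̂ = 0.48723.
Under H₀, SE = √(p₀(1−p₀)/n) = √(0.45·0.55/470) = √0.000526596 = 0.022948.
Test statistic (full precision, shown to 4 dp): z = (229/470 − 0.45)/SE₀ ≈ 1.6226.
From the standard normal, 2·P(Z ≥ |z|) = 0.1047.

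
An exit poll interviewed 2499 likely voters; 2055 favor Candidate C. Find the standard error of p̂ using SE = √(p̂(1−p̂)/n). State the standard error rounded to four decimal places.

SE = 0.0076

With x = 2055 successes in n = 2499, p̂ = 0.82233.
p̂(1−p̂) = 0.82233·0.17767 = 0.146103.
Dividing by n and taking the root: √0.000058465 = 0.0076.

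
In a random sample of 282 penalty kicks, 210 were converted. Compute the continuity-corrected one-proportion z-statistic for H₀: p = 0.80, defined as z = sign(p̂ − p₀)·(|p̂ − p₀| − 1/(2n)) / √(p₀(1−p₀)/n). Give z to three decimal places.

Sample proportion p̂ = 210/282 = 0.74468. p̂ − p₀ = -0.055319.
1/(2n) = 0.001773.
Corrected numerator: |-0.055319| − 0.001773 = 0.053546.
Under H₀, SE = √(p₀(1−p₀)/n) = √(0.80·0.20/282) = √0.000567376 = 0.023820.
z = −0.053546/0.023820 = -2.248.

z = -2.248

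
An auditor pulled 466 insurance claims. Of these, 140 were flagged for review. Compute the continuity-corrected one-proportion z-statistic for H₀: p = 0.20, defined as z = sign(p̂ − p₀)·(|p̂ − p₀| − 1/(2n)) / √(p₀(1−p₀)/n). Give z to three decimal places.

The sample proportion is 140/466 = 0.30043. p̂ − p₀ = 0.100429.
Continuity correction 1/(2n) = 1/932 = 0.001073.
Corrected numerator: |0.100429| − 0.001073 = 0.099356.
Null standard error: √(0.20·0.80/466) = √0.000343348 = 0.018530.
z = +0.099356/0.018530 = 5.362.

z = 5.362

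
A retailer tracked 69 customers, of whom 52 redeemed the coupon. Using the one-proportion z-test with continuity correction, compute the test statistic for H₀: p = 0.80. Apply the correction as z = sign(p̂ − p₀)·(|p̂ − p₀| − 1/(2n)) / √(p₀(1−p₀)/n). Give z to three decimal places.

Sample proportion p̂ = 52/69 = 0.75362. p̂ − p₀ = -0.046377.
Continuity correction 1/(2n) = 1/138 = 0.007246.
Corrected numerator: |-0.046377| − 0.007246 = 0.039131.
Under H₀, SE = √(p₀(1−p₀)/n) = √(0.80·0.20/69) = √0.002318841 = 0.048154.
z = −0.039131/0.048154 = -0.813.

z = -0.813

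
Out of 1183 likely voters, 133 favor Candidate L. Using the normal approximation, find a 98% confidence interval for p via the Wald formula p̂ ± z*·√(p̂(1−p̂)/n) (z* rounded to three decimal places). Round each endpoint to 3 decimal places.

(0.091, 0.134)

p̂ = 133/1183 = 0.11243.
Standard error of p̂: √(0.099786/1183) = √0.000084350 = 0.009184.
For 98% confidence, z* = 2.326.
Margin of error: 2.326 × 0.009184 = 0.02136.
CI: 0.11243 ± 0.02136 = (0.091, 0.134).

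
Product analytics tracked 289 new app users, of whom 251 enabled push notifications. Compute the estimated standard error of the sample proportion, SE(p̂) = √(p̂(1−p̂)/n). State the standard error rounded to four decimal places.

Sample proportion p̂ = 251/289 = 0.86851.
p̂(1−p̂) = 0.114200.
SE = √(0.114200/289) = 0.0199.

SE = 0.0199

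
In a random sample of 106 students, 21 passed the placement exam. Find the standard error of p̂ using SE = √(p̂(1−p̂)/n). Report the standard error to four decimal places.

p̂ = 21/106 = 0.19811.
p̂(1−p̂) = 0.19811·0.80189 = 0.158862.
SE = √(0.158862/106) = 0.0387.

SE = 0.0387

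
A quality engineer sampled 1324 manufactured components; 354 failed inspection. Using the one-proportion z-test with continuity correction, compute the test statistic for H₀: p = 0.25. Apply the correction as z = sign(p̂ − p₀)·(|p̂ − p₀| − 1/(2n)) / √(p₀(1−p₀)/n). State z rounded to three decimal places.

The sample proportion is 354/1324 = 0.26737. p̂ − p₀ = 0.017372.
1/(2n) = 0.000378.
Corrected numerator: |0.017372| − 0.000378 = 0.016994.
Null standard error: √(0.25·0.75/1324) = √0.000141616 = 0.011900.
z = (+)0.016994/0.011900 = 1.428.

z = 1.428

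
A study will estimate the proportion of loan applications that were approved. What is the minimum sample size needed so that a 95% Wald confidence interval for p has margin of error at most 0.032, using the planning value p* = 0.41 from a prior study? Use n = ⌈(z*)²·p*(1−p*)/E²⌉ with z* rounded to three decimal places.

n = 908

For 95% confidence, z* = 1.960.
p*(1−p*) = 0.41·0.59 = 0.2419.
Required n before rounding: 3.841600 × 0.2419 / 0.032² = 907.503.
Rounding up, n = 908.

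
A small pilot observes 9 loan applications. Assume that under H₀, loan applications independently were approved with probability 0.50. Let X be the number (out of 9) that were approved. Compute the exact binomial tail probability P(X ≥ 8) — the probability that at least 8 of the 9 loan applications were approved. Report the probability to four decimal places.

X ~ Binomial(n=9, p=0.50).
P(X ≥ 8) = C(9,8)·0.50^8·0.50^1 + C(9,9)·0.50^9·0.50^0.
= 0.017578 + 0.001953 = 0.0195.

P = 0.0195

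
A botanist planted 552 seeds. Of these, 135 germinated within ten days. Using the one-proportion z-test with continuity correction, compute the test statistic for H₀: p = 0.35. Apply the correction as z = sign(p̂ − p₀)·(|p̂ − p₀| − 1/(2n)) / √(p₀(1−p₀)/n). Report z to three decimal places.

z = -5.149

With x = 135 successes in n = 552, p̂ = 0.24457. p̂ − p₀ = -0.105435.
1/(2n) = 0.000906.
Corrected numerator: |-0.105435| − 0.000906 = 0.104529.
Null standard error: √(0.35·0.65/552) = √0.000412138 = 0.020301.
z = (−)0.104529/0.020301 = -5.149.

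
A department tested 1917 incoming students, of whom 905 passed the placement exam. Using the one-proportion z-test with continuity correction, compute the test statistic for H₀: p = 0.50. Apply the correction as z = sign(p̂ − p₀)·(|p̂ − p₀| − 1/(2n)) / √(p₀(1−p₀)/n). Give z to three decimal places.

z = -2.421

The sample proportion is 905/1917 = 0.47209. p̂ − p₀ = -0.027908.
1/(2n) = 0.000261.
Corrected numerator: |-0.027908| − 0.000261 = 0.027647.
SE₀ = √(0.50·0.50/1917) = 0.011420.
z = (−)0.027647/0.011420 = -2.421.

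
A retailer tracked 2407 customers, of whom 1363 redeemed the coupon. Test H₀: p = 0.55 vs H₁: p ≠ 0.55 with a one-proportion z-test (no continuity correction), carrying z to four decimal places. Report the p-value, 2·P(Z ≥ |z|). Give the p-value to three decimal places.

The sample proportion is 1363/2407 = 0.56627.
SE₀ = √(0.55·0.45/2407) = 0.010140.
Test statistic (full precision, shown to 4 dp): z = (1363/2407 − 0.55)/SE₀ ≈ 1.6040.
From the standard normal, 2·P(Z ≥ |z|) = 0.109.

p-value = 0.109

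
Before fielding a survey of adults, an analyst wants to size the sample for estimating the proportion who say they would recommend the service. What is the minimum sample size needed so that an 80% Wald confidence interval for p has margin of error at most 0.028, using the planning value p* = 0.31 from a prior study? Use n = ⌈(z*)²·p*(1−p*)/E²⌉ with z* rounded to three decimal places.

n = 449

For 80% confidence, z* = 1.282.
p*(1−p*) = 0.31·0.69 = 0.2139.
Required n before rounding: 1.643524 × 0.2139 / 0.028² = 448.405.
Rounding up, n = 449.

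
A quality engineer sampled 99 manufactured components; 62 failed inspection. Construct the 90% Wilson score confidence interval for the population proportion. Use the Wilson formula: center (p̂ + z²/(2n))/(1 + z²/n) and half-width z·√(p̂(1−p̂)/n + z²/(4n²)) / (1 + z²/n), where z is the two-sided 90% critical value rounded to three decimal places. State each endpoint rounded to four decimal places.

p̂ = 62/99 = 0.62626; z = 1.645, so z² = 2.706025.
Denominator 1 + z²/n = 1 + 2.706025/99 = 1.027334.
Adjusted center: (0.62626 + z²/(2n))/1.027334 = 0.62290.
Radicand: p̂(1−p̂)/n + z²/(4n²) = 0.002364220 + 0.000069024 = 0.002433244.
Half-width = z·√(radicand)/denom = 1.645·0.049328/1.027334 = 0.07899.
CI: 0.62290 ± 0.07899 = (0.5439, 0.7019).

(0.5439, 0.7019)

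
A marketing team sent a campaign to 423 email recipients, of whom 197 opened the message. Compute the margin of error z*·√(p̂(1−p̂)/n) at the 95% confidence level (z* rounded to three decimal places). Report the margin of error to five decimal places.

ME = 0.04754

p̂ = 197/423 = 0.46572.
Standard error of p̂: √(0.248825/423) = √0.000588239 = 0.024254.
For 95% confidence, z* = 1.960.
ME = 1.960·0.024254 = 0.04754.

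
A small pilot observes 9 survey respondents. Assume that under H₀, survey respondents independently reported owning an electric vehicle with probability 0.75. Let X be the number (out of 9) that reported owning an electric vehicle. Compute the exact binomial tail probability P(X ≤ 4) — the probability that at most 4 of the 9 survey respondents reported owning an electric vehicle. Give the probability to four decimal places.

X is binomial with n = 9 and p = 0.75.
P(X ≤ 4) = Σ_{j=0}^{4} C(9,j)·0.75^j·0.25^{9−j}.
= 0.000004 + 0.000103 + 0.001236 + 0.008652 + 0.038933 = 0.0489.

P = 0.0489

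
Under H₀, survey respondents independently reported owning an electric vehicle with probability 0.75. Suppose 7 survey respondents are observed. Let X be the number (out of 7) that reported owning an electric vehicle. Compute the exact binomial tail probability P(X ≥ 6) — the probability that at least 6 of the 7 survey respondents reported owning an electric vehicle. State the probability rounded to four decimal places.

X is binomial with n = 7 and p = 0.75.
P(X ≥ 6) = C(7,6)·0.75^6·0.25^1 + C(7,7)·0.75^7·0.25^0.
= 0.311462 + 0.133484 = 0.4449.

P = 0.4449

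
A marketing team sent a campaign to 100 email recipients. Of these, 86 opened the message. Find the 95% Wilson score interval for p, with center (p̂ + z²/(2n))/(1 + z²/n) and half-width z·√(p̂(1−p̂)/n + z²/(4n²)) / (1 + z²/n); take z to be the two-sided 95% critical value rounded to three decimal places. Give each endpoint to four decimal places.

p̂ = 86/100 = 0.86000; z = 1.960, so z² = 3.841600.
Denominator 1 + z²/n = 1 + 3.841600/100 = 1.038416.
Adjusted center: (0.86000 + z²/(2n))/1.038416 = 0.84668.
Radicand: p̂(1−p̂)/n + z²/(4n²) = 0.001204000 + 0.000096040 = 0.001300040.
Half-width = 1.960·√0.001300040/1.038416 = 0.06806.
So the interval runs from 0.7786 to 0.9147.

(0.7786, 0.9147)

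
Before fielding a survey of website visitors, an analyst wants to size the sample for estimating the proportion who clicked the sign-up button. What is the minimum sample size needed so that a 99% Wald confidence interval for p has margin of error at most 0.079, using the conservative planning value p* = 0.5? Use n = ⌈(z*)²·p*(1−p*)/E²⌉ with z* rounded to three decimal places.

For 99% confidence, z* = 2.576.
p*(1−p*) = 0.2500.
(z*)²·p*(1−p*)/E² = 6.635776·0.2500/0.006241 = 265.814.
⌈265.814⌉ = 266.

n = 266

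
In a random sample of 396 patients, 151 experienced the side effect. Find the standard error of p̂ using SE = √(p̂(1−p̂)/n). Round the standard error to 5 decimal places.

SE = 0.02441

With x = 151 successes in n = 396, p̂ = 0.38131.
p̂(1−p̂) = 0.235913.
Dividing by n and taking the root: √0.000595740 = 0.02441.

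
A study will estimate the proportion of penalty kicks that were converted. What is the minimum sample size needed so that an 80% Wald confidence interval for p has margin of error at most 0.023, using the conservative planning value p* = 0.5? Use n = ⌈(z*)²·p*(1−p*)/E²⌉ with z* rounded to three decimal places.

n = 777

The 80% critical value is z* = 1.282.
p*(1−p*) = 0.50·0.50 = 0.2500.
Required n before rounding: 1.643524 × 0.2500 / 0.023² = 776.713.
Rounding up, n = 777.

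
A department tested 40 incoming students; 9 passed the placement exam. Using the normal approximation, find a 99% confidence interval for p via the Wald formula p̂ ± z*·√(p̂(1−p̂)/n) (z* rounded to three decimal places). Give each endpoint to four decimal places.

Sample proportion p̂ = 9/40 = 0.22500.
SE = √(p̂(1−p̂)/n) = √(0.174375/40) = 0.066026.
z* = 2.576 at the 99% level.
Margin = 2.576·0.066026 = 0.17008.
Interval: 0.22500 ± 0.17008 → (0.0549, 0.3951).

(0.0549, 0.3951)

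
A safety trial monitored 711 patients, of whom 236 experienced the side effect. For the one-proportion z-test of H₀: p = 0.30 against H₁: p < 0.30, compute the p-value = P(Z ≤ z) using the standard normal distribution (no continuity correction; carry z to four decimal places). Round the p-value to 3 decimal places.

p-value = 0.968

With x = 236 successes in n = 711, p̂ = 0.33193.
Null standard error: √(0.30·0.70/711) = √0.000295359 = 0.017186.
Test statistic (full precision, shown to 4 dp): z = (236/711 − 0.30)/SE₀ ≈ 1.8577.
p-value = P(Z ≤ z) with z = 1.8577 → 0.968.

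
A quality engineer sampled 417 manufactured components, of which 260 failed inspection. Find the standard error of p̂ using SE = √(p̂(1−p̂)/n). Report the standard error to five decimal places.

The sample proportion is 260/417 = 0.62350.
p̂(1−p̂) = 0.234748.
SE = √(0.234748/417) = 0.02373.

SE = 0.02373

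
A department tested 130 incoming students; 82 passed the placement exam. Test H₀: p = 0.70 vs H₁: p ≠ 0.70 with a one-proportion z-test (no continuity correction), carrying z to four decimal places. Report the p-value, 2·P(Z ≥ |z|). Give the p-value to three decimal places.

p-value = 0.085

p̂ = 82/130 = 0.63077.
Under H₀, SE = √(p₀(1−p₀)/n) = √(0.70·0.30/130) = √0.001615385 = 0.040192.
z = (p̂ − p₀)/SE = (82/130 − 0.70)/0.040192 ≈ -1.7225.
From the standard normal, 2·P(Z ≥ |z|) = 0.085.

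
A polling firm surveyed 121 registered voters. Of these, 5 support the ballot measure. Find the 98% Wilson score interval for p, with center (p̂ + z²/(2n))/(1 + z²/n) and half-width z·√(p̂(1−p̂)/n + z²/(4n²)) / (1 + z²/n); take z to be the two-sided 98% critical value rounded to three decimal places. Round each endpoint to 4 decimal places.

(0.0153, 0.1066)

Here p̂ = 5/121 = 0.04132 and z = 2.326 (z² = 5.410276).
Denominator 1 + z²/n = 1 + 5.410276/121 = 1.044713.
Center = (0.04132 + 0.022357)/1.044713 = 0.06095.
Radicand: p̂(1−p̂)/n + z²/(4n²) = 0.000327395 + 0.000092382 = 0.000419777.
Half-width = 2.326·√0.000419777/1.044713 = 0.04562.
Interval: 0.06095 ± 0.04562 → (0.0153, 0.1066).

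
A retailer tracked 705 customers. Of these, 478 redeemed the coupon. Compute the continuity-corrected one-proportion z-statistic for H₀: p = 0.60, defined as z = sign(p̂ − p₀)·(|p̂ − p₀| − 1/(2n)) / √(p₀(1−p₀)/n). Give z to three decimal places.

Sample proportion p̂ = 478/705 = 0.67801. p̂ − p₀ = 0.078014.
Continuity correction 1/(2n) = 1/1410 = 0.000709.
Corrected numerator: |0.078014| − 0.000709 = 0.077305.
Under H₀, SE = √(p₀(1−p₀)/n) = √(0.60·0.40/705) = √0.000340426 = 0.018451.
z = +0.077305/0.018451 = 4.190.

z = 4.190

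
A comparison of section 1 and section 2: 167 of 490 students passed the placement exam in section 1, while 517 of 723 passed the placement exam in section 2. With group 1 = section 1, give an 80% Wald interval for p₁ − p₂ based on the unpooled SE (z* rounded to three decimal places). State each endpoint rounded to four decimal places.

(-0.4091, -0.3394)

p̂₁ = 167/490 = 0.34082, p̂₂ = 517/723 = 0.71508; p̂₁ − p̂₂ = -0.37426.
SE = √(0.000458491 + 0.000281801) = √0.000740292 = 0.027208.
The 80% critical value is z* = 1.282. Margin of error = 0.03488.
So the interval runs from -0.4091 to -0.3394.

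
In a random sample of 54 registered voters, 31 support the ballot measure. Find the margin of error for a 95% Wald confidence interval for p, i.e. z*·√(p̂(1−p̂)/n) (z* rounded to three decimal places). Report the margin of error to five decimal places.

ME = 0.13189

With x = 31 successes in n = 54, p̂ = 0.57407.
SE = √(p̂(1−p̂)/n) = √(0.244513/54) = 0.067291.
For 95% confidence, z* = 1.960.
So ME = 0.13189.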